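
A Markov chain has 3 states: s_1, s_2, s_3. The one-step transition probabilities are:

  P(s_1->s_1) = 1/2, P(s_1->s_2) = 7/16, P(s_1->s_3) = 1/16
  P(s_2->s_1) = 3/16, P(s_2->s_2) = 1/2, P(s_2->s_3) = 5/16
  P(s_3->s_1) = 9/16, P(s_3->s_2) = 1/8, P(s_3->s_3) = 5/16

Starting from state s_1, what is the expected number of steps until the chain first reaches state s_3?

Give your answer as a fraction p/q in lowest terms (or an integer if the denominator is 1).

Answer: 240/43

Derivation:
Let h_i = expected steps to first reach s_3 from state i.
Boundary: h_s_3 = 0.
First-step equations for the other states:
  h_s_1 = 1 + 1/2*h_s_1 + 7/16*h_s_2 + 1/16*h_s_3
  h_s_2 = 1 + 3/16*h_s_1 + 1/2*h_s_2 + 5/16*h_s_3

Substituting h_s_3 = 0 and rearranging gives the linear system (I - Q) h = 1:
  [1/2, -7/16] . (h_s_1, h_s_2) = 1
  [-3/16, 1/2] . (h_s_1, h_s_2) = 1

Solving yields:
  h_s_1 = 240/43
  h_s_2 = 176/43

Starting state is s_1, so the expected hitting time is h_s_1 = 240/43.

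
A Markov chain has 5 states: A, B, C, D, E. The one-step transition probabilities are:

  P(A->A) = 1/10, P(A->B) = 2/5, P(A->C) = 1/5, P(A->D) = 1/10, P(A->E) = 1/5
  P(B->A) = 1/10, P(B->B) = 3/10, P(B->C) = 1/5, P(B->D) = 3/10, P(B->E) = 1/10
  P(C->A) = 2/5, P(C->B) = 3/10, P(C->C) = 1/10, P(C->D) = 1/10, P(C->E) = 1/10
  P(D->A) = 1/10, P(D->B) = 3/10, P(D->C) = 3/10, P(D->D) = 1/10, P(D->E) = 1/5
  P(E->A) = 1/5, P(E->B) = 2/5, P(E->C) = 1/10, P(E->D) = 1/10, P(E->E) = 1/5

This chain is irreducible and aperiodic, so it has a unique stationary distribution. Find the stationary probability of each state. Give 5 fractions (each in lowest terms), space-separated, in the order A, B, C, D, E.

Answer: 2079/12238 4061/12238 2245/12238 1018/6119 1817/12238

Derivation:
The stationary distribution satisfies pi = pi * P, i.e.:
  pi_A = 1/10*pi_A + 1/10*pi_B + 2/5*pi_C + 1/10*pi_D + 1/5*pi_E
  pi_B = 2/5*pi_A + 3/10*pi_B + 3/10*pi_C + 3/10*pi_D + 2/5*pi_E
  pi_C = 1/5*pi_A + 1/5*pi_B + 1/10*pi_C + 3/10*pi_D + 1/10*pi_E
  pi_D = 1/10*pi_A + 3/10*pi_B + 1/10*pi_C + 1/10*pi_D + 1/10*pi_E
  pi_E = 1/5*pi_A + 1/10*pi_B + 1/10*pi_C + 1/5*pi_D + 1/5*pi_E
with normalization: pi_A + pi_B + pi_C + pi_D + pi_E = 1.

Using the first 4 balance equations plus normalization, the linear system A*pi = b is:
  [-9/10, 1/10, 2/5, 1/10, 1/5] . pi = 0
  [2/5, -7/10, 3/10, 3/10, 2/5] . pi = 0
  [1/5, 1/5, -9/10, 3/10, 1/10] . pi = 0
  [1/10, 3/10, 1/10, -9/10, 1/10] . pi = 0
  [1, 1, 1, 1, 1] . pi = 1

Solving yields:
  pi_A = 2079/12238
  pi_B = 4061/12238
  pi_C = 2245/12238
  pi_D = 1018/6119
  pi_E = 1817/12238

Verification (pi * P):
  2079/12238*1/10 + 4061/12238*1/10 + 2245/12238*2/5 + 1018/6119*1/10 + 1817/12238*1/5 = 2079/12238 = pi_A  (ok)
  2079/12238*2/5 + 4061/12238*3/10 + 2245/12238*3/10 + 1018/6119*3/10 + 1817/12238*2/5 = 4061/12238 = pi_B  (ok)
  2079/12238*1/5 + 4061/12238*1/5 + 2245/12238*1/10 + 1018/6119*3/10 + 1817/12238*1/10 = 2245/12238 = pi_C  (ok)
  2079/12238*1/10 + 4061/12238*3/10 + 2245/12238*1/10 + 1018/6119*1/10 + 1817/12238*1/10 = 1018/6119 = pi_D  (ok)
  2079/12238*1/5 + 4061/12238*1/10 + 2245/12238*1/10 + 1018/6119*1/5 + 1817/12238*1/5 = 1817/12238 = pi_E  (ok)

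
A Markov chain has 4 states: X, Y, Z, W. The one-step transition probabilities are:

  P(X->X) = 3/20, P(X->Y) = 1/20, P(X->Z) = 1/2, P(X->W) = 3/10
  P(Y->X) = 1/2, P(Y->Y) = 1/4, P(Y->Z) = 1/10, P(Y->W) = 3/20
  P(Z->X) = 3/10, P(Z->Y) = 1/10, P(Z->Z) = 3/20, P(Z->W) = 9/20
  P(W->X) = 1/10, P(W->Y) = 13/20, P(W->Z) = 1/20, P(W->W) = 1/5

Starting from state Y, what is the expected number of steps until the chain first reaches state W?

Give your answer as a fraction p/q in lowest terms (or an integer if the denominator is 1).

Let h_i = expected steps to first reach W from state i.
Boundary: h_W = 0.
First-step equations for the other states:
  h_X = 1 + 3/20*h_X + 1/20*h_Y + 1/2*h_Z + 3/10*h_W
  h_Y = 1 + 1/2*h_X + 1/4*h_Y + 1/10*h_Z + 3/20*h_W
  h_Z = 1 + 3/10*h_X + 1/10*h_Y + 3/20*h_Z + 9/20*h_W

Substituting h_W = 0 and rearranging gives the linear system (I - Q) h = 1:
  [17/20, -1/20, -1/2] . (h_X, h_Y, h_Z) = 1
  [-1/2, 3/4, -1/10] . (h_X, h_Y, h_Z) = 1
  [-3/10, -1/10, 17/20] . (h_X, h_Y, h_Z) = 1

Solving yields:
  h_X = 1760/597
  h_Y = 2180/597
  h_Z = 1580/597

Starting state is Y, so the expected hitting time is h_Y = 2180/597.

Answer: 2180/597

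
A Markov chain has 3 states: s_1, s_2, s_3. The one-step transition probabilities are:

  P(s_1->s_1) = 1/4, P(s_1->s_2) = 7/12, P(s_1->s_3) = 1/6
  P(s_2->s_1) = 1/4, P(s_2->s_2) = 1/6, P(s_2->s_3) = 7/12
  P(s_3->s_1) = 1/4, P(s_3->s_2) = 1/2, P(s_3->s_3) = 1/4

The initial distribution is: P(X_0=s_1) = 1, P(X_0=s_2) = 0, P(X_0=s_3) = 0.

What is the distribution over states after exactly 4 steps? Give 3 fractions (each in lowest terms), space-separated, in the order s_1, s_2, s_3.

Answer: 1/4 497/1296 475/1296

Derivation:
Propagating the distribution step by step (d_{t+1} = d_t * P):
d_0 = (s_1=1, s_2=0, s_3=0)
  d_1[s_1] = 1*1/4 + 0*1/4 + 0*1/4 = 1/4
  d_1[s_2] = 1*7/12 + 0*1/6 + 0*1/2 = 7/12
  d_1[s_3] = 1*1/6 + 0*7/12 + 0*1/4 = 1/6
d_1 = (s_1=1/4, s_2=7/12, s_3=1/6)
  d_2[s_1] = 1/4*1/4 + 7/12*1/4 + 1/6*1/4 = 1/4
  d_2[s_2] = 1/4*7/12 + 7/12*1/6 + 1/6*1/2 = 47/144
  d_2[s_3] = 1/4*1/6 + 7/12*7/12 + 1/6*1/4 = 61/144
d_2 = (s_1=1/4, s_2=47/144, s_3=61/144)
  d_3[s_1] = 1/4*1/4 + 47/144*1/4 + 61/144*1/4 = 1/4
  d_3[s_2] = 1/4*7/12 + 47/144*1/6 + 61/144*1/2 = 89/216
  d_3[s_3] = 1/4*1/6 + 47/144*7/12 + 61/144*1/4 = 73/216
d_3 = (s_1=1/4, s_2=89/216, s_3=73/216)
  d_4[s_1] = 1/4*1/4 + 89/216*1/4 + 73/216*1/4 = 1/4
  d_4[s_2] = 1/4*7/12 + 89/216*1/6 + 73/216*1/2 = 497/1296
  d_4[s_3] = 1/4*1/6 + 89/216*7/12 + 73/216*1/4 = 475/1296
d_4 = (s_1=1/4, s_2=497/1296, s_3=475/1296)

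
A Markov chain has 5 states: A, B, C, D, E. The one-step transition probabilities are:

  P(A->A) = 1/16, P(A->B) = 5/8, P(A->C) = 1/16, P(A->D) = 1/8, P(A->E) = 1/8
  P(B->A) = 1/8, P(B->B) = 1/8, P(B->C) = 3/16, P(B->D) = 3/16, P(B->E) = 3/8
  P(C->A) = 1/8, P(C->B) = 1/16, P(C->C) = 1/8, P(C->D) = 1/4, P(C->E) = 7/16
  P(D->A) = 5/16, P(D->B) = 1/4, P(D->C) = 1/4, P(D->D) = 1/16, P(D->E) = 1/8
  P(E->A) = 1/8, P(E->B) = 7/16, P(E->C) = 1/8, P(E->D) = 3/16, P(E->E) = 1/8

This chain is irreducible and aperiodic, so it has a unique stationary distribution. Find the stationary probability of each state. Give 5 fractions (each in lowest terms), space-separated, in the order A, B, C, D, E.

The stationary distribution satisfies pi = pi * P, i.e.:
  pi_A = 1/16*pi_A + 1/8*pi_B + 1/8*pi_C + 5/16*pi_D + 1/8*pi_E
  pi_B = 5/8*pi_A + 1/8*pi_B + 1/16*pi_C + 1/4*pi_D + 7/16*pi_E
  pi_C = 1/16*pi_A + 3/16*pi_B + 1/8*pi_C + 1/4*pi_D + 1/8*pi_E
  pi_D = 1/8*pi_A + 3/16*pi_B + 1/4*pi_C + 1/16*pi_D + 3/16*pi_E
  pi_E = 1/8*pi_A + 3/8*pi_B + 7/16*pi_C + 1/8*pi_D + 1/8*pi_E
with normalization: pi_A + pi_B + pi_C + pi_D + pi_E = 1.

Using the first 4 balance equations plus normalization, the linear system A*pi = b is:
  [-15/16, 1/8, 1/8, 5/16, 1/8] . pi = 0
  [5/8, -7/8, 1/16, 1/4, 7/16] . pi = 0
  [1/16, 3/16, -7/8, 1/4, 1/8] . pi = 0
  [1/8, 3/16, 1/4, -15/16, 3/16] . pi = 0
  [1, 1, 1, 1, 1] . pi = 1

Solving yields:
  pi_A = 5153/35023
  pi_B = 30083/105069
  pi_C = 5414/35023
  pi_D = 17555/105069
  pi_E = 25730/105069

Verification (pi * P):
  5153/35023*1/16 + 30083/105069*1/8 + 5414/35023*1/8 + 17555/105069*5/16 + 25730/105069*1/8 = 5153/35023 = pi_A  (ok)
  5153/35023*5/8 + 30083/105069*1/8 + 5414/35023*1/16 + 17555/105069*1/4 + 25730/105069*7/16 = 30083/105069 = pi_B  (ok)
  5153/35023*1/16 + 30083/105069*3/16 + 5414/35023*1/8 + 17555/105069*1/4 + 25730/105069*1/8 = 5414/35023 = pi_C  (ok)
  5153/35023*1/8 + 30083/105069*3/16 + 5414/35023*1/4 + 17555/105069*1/16 + 25730/105069*3/16 = 17555/105069 = pi_D  (ok)
  5153/35023*1/8 + 30083/105069*3/8 + 5414/35023*7/16 + 17555/105069*1/8 + 25730/105069*1/8 = 25730/105069 = pi_E  (ok)

Answer: 5153/35023 30083/105069 5414/35023 17555/105069 25730/105069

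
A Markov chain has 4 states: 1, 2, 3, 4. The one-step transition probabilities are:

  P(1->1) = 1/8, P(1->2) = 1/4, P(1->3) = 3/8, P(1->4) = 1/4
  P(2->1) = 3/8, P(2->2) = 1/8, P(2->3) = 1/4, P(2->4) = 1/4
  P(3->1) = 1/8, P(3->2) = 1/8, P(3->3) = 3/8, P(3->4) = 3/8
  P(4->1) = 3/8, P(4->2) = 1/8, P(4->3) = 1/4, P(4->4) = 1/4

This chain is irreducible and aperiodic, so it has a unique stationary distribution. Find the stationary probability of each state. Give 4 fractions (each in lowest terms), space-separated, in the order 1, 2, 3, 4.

Answer: 17/72 89/576 23/72 167/576

Derivation:
The stationary distribution satisfies pi = pi * P, i.e.:
  pi_1 = 1/8*pi_1 + 3/8*pi_2 + 1/8*pi_3 + 3/8*pi_4
  pi_2 = 1/4*pi_1 + 1/8*pi_2 + 1/8*pi_3 + 1/8*pi_4
  pi_3 = 3/8*pi_1 + 1/4*pi_2 + 3/8*pi_3 + 1/4*pi_4
  pi_4 = 1/4*pi_1 + 1/4*pi_2 + 3/8*pi_3 + 1/4*pi_4
with normalization: pi_1 + pi_2 + pi_3 + pi_4 = 1.

Using the first 3 balance equations plus normalization, the linear system A*pi = b is:
  [-7/8, 3/8, 1/8, 3/8] . pi = 0
  [1/4, -7/8, 1/8, 1/8] . pi = 0
  [3/8, 1/4, -5/8, 1/4] . pi = 0
  [1, 1, 1, 1] . pi = 1

Solving yields:
  pi_1 = 17/72
  pi_2 = 89/576
  pi_3 = 23/72
  pi_4 = 167/576

Verification (pi * P):
  17/72*1/8 + 89/576*3/8 + 23/72*1/8 + 167/576*3/8 = 17/72 = pi_1  (ok)
  17/72*1/4 + 89/576*1/8 + 23/72*1/8 + 167/576*1/8 = 89/576 = pi_2  (ok)
  17/72*3/8 + 89/576*1/4 + 23/72*3/8 + 167/576*1/4 = 23/72 = pi_3  (ok)
  17/72*1/4 + 89/576*1/4 + 23/72*3/8 + 167/576*1/4 = 167/576 = pi_4  (ok)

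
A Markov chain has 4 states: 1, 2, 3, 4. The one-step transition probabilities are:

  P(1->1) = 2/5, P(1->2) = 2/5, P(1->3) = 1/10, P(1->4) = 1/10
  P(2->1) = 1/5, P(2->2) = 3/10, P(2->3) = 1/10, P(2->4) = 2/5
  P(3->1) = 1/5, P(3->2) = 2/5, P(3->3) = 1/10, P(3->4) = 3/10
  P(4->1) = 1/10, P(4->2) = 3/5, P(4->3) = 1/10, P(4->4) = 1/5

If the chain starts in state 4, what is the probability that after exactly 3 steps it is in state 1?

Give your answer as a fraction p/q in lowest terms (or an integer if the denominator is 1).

Computing P^3 by repeated multiplication:
P^1 =
  1: [2/5, 2/5, 1/10, 1/10]
  2: [1/5, 3/10, 1/10, 2/5]
  3: [1/5, 2/5, 1/10, 3/10]
  4: [1/10, 3/5, 1/10, 1/5]
P^2 =
  1: [27/100, 19/50, 1/10, 1/4]
  2: [1/5, 9/20, 1/10, 1/4]
  3: [21/100, 21/50, 1/10, 27/100]
  4: [1/5, 19/50, 1/10, 8/25]
P^3 =
  1: [229/1000, 103/250, 1/10, 259/1000]
  2: [43/200, 81/200, 1/10, 7/25]
  3: [43/200, 103/250, 1/10, 273/1000]
  4: [26/125, 213/500, 1/10, 133/500]

(P^3)[4 -> 1] = 26/125

Answer: 26/125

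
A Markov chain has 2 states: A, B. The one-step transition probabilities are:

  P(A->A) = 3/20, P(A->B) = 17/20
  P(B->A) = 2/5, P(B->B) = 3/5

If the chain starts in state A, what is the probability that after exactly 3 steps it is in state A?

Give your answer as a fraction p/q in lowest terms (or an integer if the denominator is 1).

Computing P^3 by repeated multiplication:
P^1 =
  A: [3/20, 17/20]
  B: [2/5, 3/5]
P^2 =
  A: [29/80, 51/80]
  B: [3/10, 7/10]
P^3 =
  A: [99/320, 221/320]
  B: [13/40, 27/40]

(P^3)[A -> A] = 99/320

Answer: 99/320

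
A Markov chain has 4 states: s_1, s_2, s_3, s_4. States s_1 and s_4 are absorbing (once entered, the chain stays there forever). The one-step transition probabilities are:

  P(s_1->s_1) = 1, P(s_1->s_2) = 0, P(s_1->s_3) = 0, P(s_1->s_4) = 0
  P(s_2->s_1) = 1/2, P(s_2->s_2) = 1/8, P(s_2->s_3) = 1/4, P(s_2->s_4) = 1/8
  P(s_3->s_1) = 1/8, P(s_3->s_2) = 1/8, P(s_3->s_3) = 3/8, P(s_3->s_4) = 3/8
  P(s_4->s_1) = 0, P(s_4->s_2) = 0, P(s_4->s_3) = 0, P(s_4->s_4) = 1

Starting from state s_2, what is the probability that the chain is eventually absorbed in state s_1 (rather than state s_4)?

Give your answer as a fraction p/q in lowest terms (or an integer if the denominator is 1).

Let a_i = P(absorbed in s_1 | start in state i).
Boundary conditions: a_s_1 = 1, a_s_4 = 0.
For each transient state i, a_i = sum_j P(i->j) * a_j:
  a_s_2 = 1/2*a_s_1 + 1/8*a_s_2 + 1/4*a_s_3 + 1/8*a_s_4
  a_s_3 = 1/8*a_s_1 + 1/8*a_s_2 + 3/8*a_s_3 + 3/8*a_s_4

Substituting a_s_1 = 1 and a_s_4 = 0, rearrange to (I - Q) a = r where r[i] = P(i -> s_1):
  [7/8, -1/4] . (a_s_2, a_s_3) = 1/2
  [-1/8, 5/8] . (a_s_2, a_s_3) = 1/8

Solving yields:
  a_s_2 = 2/3
  a_s_3 = 1/3

Starting state is s_2, so the absorption probability is a_s_2 = 2/3.

Answer: 2/3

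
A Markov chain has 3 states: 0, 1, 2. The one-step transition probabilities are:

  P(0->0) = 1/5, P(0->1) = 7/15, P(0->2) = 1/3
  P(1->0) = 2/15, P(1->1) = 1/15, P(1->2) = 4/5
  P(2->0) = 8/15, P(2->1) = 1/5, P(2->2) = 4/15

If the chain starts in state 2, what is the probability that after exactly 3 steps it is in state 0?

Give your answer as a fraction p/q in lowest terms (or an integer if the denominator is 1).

Computing P^3 by repeated multiplication:
P^1 =
  0: [1/5, 7/15, 1/3]
  1: [2/15, 1/15, 4/5]
  2: [8/15, 1/5, 4/15]
P^2 =
  0: [7/25, 43/225, 119/225]
  1: [104/225, 17/75, 14/45]
  2: [62/225, 71/225, 92/225]
P^3 =
  0: [409/1125, 841/3375, 1307/3375]
  1: [974/3375, 989/3375, 1412/3375]
  2: [1064/3375, 781/3375, 34/75]

(P^3)[2 -> 0] = 1064/3375

Answer: 1064/3375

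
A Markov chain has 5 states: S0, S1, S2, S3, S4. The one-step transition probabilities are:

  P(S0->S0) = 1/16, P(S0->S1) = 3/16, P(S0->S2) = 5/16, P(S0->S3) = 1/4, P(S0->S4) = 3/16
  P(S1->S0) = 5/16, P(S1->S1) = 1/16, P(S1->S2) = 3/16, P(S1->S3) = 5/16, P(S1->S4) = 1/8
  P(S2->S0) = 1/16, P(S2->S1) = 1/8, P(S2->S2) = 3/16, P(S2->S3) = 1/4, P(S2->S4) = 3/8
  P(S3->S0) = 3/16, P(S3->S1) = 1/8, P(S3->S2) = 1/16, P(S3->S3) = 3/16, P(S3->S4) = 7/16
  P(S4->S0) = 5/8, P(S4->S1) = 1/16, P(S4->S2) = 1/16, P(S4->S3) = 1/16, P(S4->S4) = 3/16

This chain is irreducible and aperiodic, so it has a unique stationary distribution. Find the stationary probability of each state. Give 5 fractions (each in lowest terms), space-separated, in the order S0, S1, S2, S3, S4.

The stationary distribution satisfies pi = pi * P, i.e.:
  pi_S0 = 1/16*pi_S0 + 5/16*pi_S1 + 1/16*pi_S2 + 3/16*pi_S3 + 5/8*pi_S4
  pi_S1 = 3/16*pi_S0 + 1/16*pi_S1 + 1/8*pi_S2 + 1/8*pi_S3 + 1/16*pi_S4
  pi_S2 = 5/16*pi_S0 + 3/16*pi_S1 + 3/16*pi_S2 + 1/16*pi_S3 + 1/16*pi_S4
  pi_S3 = 1/4*pi_S0 + 5/16*pi_S1 + 1/4*pi_S2 + 3/16*pi_S3 + 1/16*pi_S4
  pi_S4 = 3/16*pi_S0 + 1/8*pi_S1 + 3/8*pi_S2 + 7/16*pi_S3 + 3/16*pi_S4
with normalization: pi_S0 + pi_S1 + pi_S2 + pi_S3 + pi_S4 = 1.

Using the first 4 balance equations plus normalization, the linear system A*pi = b is:
  [-15/16, 5/16, 1/16, 3/16, 5/8] . pi = 0
  [3/16, -15/16, 1/8, 1/8, 1/16] . pi = 0
  [5/16, 3/16, -13/16, 1/16, 1/16] . pi = 0
  [1/4, 5/16, 1/4, -13/16, 1/16] . pi = 0
  [1, 1, 1, 1, 1] . pi = 1

Solving yields:
  pi_S0 = 24723/94124
  pi_S1 = 11089/94124
  pi_S2 = 15371/94124
  pi_S3 = 18483/94124
  pi_S4 = 12229/47062

Verification (pi * P):
  24723/94124*1/16 + 11089/94124*5/16 + 15371/94124*1/16 + 18483/94124*3/16 + 12229/47062*5/8 = 24723/94124 = pi_S0  (ok)
  24723/94124*3/16 + 11089/94124*1/16 + 15371/94124*1/8 + 18483/94124*1/8 + 12229/47062*1/16 = 11089/94124 = pi_S1  (ok)
  24723/94124*5/16 + 11089/94124*3/16 + 15371/94124*3/16 + 18483/94124*1/16 + 12229/47062*1/16 = 15371/94124 = pi_S2  (ok)
  24723/94124*1/4 + 11089/94124*5/16 + 15371/94124*1/4 + 18483/94124*3/16 + 12229/47062*1/16 = 18483/94124 = pi_S3  (ok)
  24723/94124*3/16 + 11089/94124*1/8 + 15371/94124*3/8 + 18483/94124*7/16 + 12229/47062*3/16 = 12229/47062 = pi_S4  (ok)

Answer: 24723/94124 11089/94124 15371/94124 18483/94124 12229/47062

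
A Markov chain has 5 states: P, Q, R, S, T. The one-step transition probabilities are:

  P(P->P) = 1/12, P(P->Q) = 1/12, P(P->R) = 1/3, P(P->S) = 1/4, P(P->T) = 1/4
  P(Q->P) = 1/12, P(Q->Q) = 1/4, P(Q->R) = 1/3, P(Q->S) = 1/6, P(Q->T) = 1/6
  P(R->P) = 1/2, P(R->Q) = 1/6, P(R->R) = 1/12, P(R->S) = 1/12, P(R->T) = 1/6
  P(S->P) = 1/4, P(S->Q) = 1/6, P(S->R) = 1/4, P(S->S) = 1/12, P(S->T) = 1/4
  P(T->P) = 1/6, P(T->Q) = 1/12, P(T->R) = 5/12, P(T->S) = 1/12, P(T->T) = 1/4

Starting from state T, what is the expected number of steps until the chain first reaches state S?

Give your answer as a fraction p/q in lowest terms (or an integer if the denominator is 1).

Let h_i = expected steps to first reach S from state i.
Boundary: h_S = 0.
First-step equations for the other states:
  h_P = 1 + 1/12*h_P + 1/12*h_Q + 1/3*h_R + 1/4*h_S + 1/4*h_T
  h_Q = 1 + 1/12*h_P + 1/4*h_Q + 1/3*h_R + 1/6*h_S + 1/6*h_T
  h_R = 1 + 1/2*h_P + 1/6*h_Q + 1/12*h_R + 1/12*h_S + 1/6*h_T
  h_T = 1 + 1/6*h_P + 1/12*h_Q + 5/12*h_R + 1/12*h_S + 1/4*h_T

Substituting h_S = 0 and rearranging gives the linear system (I - Q) h = 1:
  [11/12, -1/12, -1/3, -1/4] . (h_P, h_Q, h_R, h_T) = 1
  [-1/12, 3/4, -1/3, -1/6] . (h_P, h_Q, h_R, h_T) = 1
  [-1/2, -1/6, 11/12, -1/6] . (h_P, h_Q, h_R, h_T) = 1
  [-1/6, -1/12, -5/12, 3/4] . (h_P, h_Q, h_R, h_T) = 1

Solving yields:
  h_P = 21732/3401
  h_Q = 23520/3401
  h_R = 24492/3401
  h_T = 25584/3401

Starting state is T, so the expected hitting time is h_T = 25584/3401.

Answer: 25584/3401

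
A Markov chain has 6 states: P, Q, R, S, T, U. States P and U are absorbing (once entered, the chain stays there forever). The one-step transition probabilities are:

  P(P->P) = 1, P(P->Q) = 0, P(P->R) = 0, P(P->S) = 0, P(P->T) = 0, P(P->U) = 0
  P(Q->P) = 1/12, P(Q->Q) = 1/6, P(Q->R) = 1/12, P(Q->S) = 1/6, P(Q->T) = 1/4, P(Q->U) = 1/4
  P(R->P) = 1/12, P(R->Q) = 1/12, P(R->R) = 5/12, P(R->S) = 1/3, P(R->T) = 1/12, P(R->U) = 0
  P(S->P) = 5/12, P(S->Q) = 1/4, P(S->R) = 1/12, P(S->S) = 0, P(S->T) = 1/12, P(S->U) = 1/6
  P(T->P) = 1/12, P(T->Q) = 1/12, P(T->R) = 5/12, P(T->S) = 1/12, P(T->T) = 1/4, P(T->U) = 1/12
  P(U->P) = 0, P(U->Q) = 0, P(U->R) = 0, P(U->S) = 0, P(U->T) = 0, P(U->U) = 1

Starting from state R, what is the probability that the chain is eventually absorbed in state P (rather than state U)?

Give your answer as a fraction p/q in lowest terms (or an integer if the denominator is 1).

Answer: 278/419

Derivation:
Let a_i = P(absorbed in P | start in state i).
Boundary conditions: a_P = 1, a_U = 0.
For each transient state i, a_i = sum_j P(i->j) * a_j:
  a_Q = 1/12*a_P + 1/6*a_Q + 1/12*a_R + 1/6*a_S + 1/4*a_T + 1/4*a_U
  a_R = 1/12*a_P + 1/12*a_Q + 5/12*a_R + 1/3*a_S + 1/12*a_T + 0*a_U
  a_S = 5/12*a_P + 1/4*a_Q + 1/12*a_R + 0*a_S + 1/12*a_T + 1/6*a_U
  a_T = 1/12*a_P + 1/12*a_Q + 5/12*a_R + 1/12*a_S + 1/4*a_T + 1/12*a_U

Substituting a_P = 1 and a_U = 0, rearrange to (I - Q) a = r where r[i] = P(i -> P):
  [5/6, -1/12, -1/6, -1/4] . (a_Q, a_R, a_S, a_T) = 1/12
  [-1/12, 7/12, -1/3, -1/12] . (a_Q, a_R, a_S, a_T) = 1/12
  [-1/4, -1/12, 1, -1/12] . (a_Q, a_R, a_S, a_T) = 5/12
  [-1/12, -5/12, -1/12, 3/4] . (a_Q, a_R, a_S, a_T) = 1/12

Solving yields:
  a_Q = 598/1257
  a_R = 278/419
  a_S = 806/1257
  a_T = 253/419

Starting state is R, so the absorption probability is a_R = 278/419.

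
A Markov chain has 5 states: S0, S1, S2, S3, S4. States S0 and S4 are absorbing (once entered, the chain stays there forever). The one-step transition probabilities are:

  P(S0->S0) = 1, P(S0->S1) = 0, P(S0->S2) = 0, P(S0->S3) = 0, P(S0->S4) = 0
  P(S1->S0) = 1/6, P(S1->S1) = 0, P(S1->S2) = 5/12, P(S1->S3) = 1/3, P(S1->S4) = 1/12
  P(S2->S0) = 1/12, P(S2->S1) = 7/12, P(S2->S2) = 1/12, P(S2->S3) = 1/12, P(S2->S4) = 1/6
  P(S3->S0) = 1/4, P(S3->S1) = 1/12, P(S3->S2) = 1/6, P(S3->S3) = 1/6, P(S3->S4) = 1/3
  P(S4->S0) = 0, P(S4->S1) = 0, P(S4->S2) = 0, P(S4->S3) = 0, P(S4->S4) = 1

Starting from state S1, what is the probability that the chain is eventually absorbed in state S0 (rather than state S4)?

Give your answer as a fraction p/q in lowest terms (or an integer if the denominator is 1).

Let a_i = P(absorbed in S0 | start in state i).
Boundary conditions: a_S0 = 1, a_S4 = 0.
For each transient state i, a_i = sum_j P(i->j) * a_j:
  a_S1 = 1/6*a_S0 + 0*a_S1 + 5/12*a_S2 + 1/3*a_S3 + 1/12*a_S4
  a_S2 = 1/12*a_S0 + 7/12*a_S1 + 1/12*a_S2 + 1/12*a_S3 + 1/6*a_S4
  a_S3 = 1/4*a_S0 + 1/12*a_S1 + 1/6*a_S2 + 1/6*a_S3 + 1/3*a_S4

Substituting a_S0 = 1 and a_S4 = 0, rearrange to (I - Q) a = r where r[i] = P(i -> S0):
  [1, -5/12, -1/3] . (a_S1, a_S2, a_S3) = 1/6
  [-7/12, 11/12, -1/12] . (a_S1, a_S2, a_S3) = 1/12
  [-1/12, -1/6, 5/6] . (a_S1, a_S2, a_S3) = 1/4

Solving yields:
  a_S1 = 421/841
  a_S2 = 378/841
  a_S3 = 370/841

Starting state is S1, so the absorption probability is a_S1 = 421/841.

Answer: 421/841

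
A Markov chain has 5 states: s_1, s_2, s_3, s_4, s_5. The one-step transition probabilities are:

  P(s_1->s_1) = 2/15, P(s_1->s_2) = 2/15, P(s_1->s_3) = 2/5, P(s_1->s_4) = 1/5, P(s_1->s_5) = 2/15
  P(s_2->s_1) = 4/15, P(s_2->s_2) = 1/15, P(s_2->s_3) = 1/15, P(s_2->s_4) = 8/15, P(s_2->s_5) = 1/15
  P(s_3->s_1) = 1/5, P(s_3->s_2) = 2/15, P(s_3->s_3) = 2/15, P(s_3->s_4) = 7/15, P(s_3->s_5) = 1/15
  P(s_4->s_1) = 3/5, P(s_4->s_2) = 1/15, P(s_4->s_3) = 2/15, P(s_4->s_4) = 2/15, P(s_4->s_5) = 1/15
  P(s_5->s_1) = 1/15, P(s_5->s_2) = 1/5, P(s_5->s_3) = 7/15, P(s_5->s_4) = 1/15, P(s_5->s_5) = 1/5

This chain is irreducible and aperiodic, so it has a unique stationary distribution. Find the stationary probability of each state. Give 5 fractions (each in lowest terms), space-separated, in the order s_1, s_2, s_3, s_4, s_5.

Answer: 10327/36447 1389/12149 2845/12149 9820/36447 3598/36447

Derivation:
The stationary distribution satisfies pi = pi * P, i.e.:
  pi_s_1 = 2/15*pi_s_1 + 4/15*pi_s_2 + 1/5*pi_s_3 + 3/5*pi_s_4 + 1/15*pi_s_5
  pi_s_2 = 2/15*pi_s_1 + 1/15*pi_s_2 + 2/15*pi_s_3 + 1/15*pi_s_4 + 1/5*pi_s_5
  pi_s_3 = 2/5*pi_s_1 + 1/15*pi_s_2 + 2/15*pi_s_3 + 2/15*pi_s_4 + 7/15*pi_s_5
  pi_s_4 = 1/5*pi_s_1 + 8/15*pi_s_2 + 7/15*pi_s_3 + 2/15*pi_s_4 + 1/15*pi_s_5
  pi_s_5 = 2/15*pi_s_1 + 1/15*pi_s_2 + 1/15*pi_s_3 + 1/15*pi_s_4 + 1/5*pi_s_5
with normalization: pi_s_1 + pi_s_2 + pi_s_3 + pi_s_4 + pi_s_5 = 1.

Using the first 4 balance equations plus normalization, the linear system A*pi = b is:
  [-13/15, 4/15, 1/5, 3/5, 1/15] . pi = 0
  [2/15, -14/15, 2/15, 1/15, 1/5] . pi = 0
  [2/5, 1/15, -13/15, 2/15, 7/15] . pi = 0
  [1/5, 8/15, 7/15, -13/15, 1/15] . pi = 0
  [1, 1, 1, 1, 1] . pi = 1

Solving yields:
  pi_s_1 = 10327/36447
  pi_s_2 = 1389/12149
  pi_s_3 = 2845/12149
  pi_s_4 = 9820/36447
  pi_s_5 = 3598/36447

Verification (pi * P):
  10327/36447*2/15 + 1389/12149*4/15 + 2845/12149*1/5 + 9820/36447*3/5 + 3598/36447*1/15 = 10327/36447 = pi_s_1  (ok)
  10327/36447*2/15 + 1389/12149*1/15 + 2845/12149*2/15 + 9820/36447*1/15 + 3598/36447*1/5 = 1389/12149 = pi_s_2  (ok)
  10327/36447*2/5 + 1389/12149*1/15 + 2845/12149*2/15 + 9820/36447*2/15 + 3598/36447*7/15 = 2845/12149 = pi_s_3  (ok)
  10327/36447*1/5 + 1389/12149*8/15 + 2845/12149*7/15 + 9820/36447*2/15 + 3598/36447*1/15 = 9820/36447 = pi_s_4  (ok)
  10327/36447*2/15 + 1389/12149*1/15 + 2845/12149*1/15 + 9820/36447*1/15 + 3598/36447*1/5 = 3598/36447 = pi_s_5  (ok)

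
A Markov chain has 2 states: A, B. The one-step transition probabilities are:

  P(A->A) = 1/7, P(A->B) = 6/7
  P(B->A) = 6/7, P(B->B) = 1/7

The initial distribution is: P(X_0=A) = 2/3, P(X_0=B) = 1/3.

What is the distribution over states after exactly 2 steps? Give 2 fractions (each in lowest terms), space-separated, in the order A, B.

Propagating the distribution step by step (d_{t+1} = d_t * P):
d_0 = (A=2/3, B=1/3)
  d_1[A] = 2/3*1/7 + 1/3*6/7 = 8/21
  d_1[B] = 2/3*6/7 + 1/3*1/7 = 13/21
d_1 = (A=8/21, B=13/21)
  d_2[A] = 8/21*1/7 + 13/21*6/7 = 86/147
  d_2[B] = 8/21*6/7 + 13/21*1/7 = 61/147
d_2 = (A=86/147, B=61/147)

Answer: 86/147 61/147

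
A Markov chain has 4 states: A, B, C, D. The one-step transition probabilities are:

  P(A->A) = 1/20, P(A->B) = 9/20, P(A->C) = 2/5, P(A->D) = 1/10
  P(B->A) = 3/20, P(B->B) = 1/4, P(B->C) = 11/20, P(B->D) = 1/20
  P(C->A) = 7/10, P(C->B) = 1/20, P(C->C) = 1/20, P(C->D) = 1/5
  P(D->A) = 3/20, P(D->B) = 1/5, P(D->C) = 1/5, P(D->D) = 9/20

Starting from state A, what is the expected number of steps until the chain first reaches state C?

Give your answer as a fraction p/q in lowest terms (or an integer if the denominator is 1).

Let h_i = expected steps to first reach C from state i.
Boundary: h_C = 0.
First-step equations for the other states:
  h_A = 1 + 1/20*h_A + 9/20*h_B + 2/5*h_C + 1/10*h_D
  h_B = 1 + 3/20*h_A + 1/4*h_B + 11/20*h_C + 1/20*h_D
  h_D = 1 + 3/20*h_A + 1/5*h_B + 1/5*h_C + 9/20*h_D

Substituting h_C = 0 and rearranging gives the linear system (I - Q) h = 1:
  [19/20, -9/20, -1/10] . (h_A, h_B, h_D) = 1
  [-3/20, 3/4, -1/20] . (h_A, h_B, h_D) = 1
  [-3/20, -1/5, 11/20] . (h_A, h_B, h_D) = 1

Solving yields:
  h_A = 6140/2621
  h_B = 5280/2621
  h_D = 8360/2621

Starting state is A, so the expected hitting time is h_A = 6140/2621.

Answer: 6140/2621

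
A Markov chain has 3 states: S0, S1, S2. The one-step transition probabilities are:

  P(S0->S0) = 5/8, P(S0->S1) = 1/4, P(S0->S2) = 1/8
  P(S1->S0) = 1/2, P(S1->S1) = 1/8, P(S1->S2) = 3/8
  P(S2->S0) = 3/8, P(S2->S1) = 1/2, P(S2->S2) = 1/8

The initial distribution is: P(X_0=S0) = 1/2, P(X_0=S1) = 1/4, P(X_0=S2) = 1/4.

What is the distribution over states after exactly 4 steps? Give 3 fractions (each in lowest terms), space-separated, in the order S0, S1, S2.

Propagating the distribution step by step (d_{t+1} = d_t * P):
d_0 = (S0=1/2, S1=1/4, S2=1/4)
  d_1[S0] = 1/2*5/8 + 1/4*1/2 + 1/4*3/8 = 17/32
  d_1[S1] = 1/2*1/4 + 1/4*1/8 + 1/4*1/2 = 9/32
  d_1[S2] = 1/2*1/8 + 1/4*3/8 + 1/4*1/8 = 3/16
d_1 = (S0=17/32, S1=9/32, S2=3/16)
  d_2[S0] = 17/32*5/8 + 9/32*1/2 + 3/16*3/8 = 139/256
  d_2[S1] = 17/32*1/4 + 9/32*1/8 + 3/16*1/2 = 67/256
  d_2[S2] = 17/32*1/8 + 9/32*3/8 + 3/16*1/8 = 25/128
d_2 = (S0=139/256, S1=67/256, S2=25/128)
  d_3[S0] = 139/256*5/8 + 67/256*1/2 + 25/128*3/8 = 1113/2048
  d_3[S1] = 139/256*1/4 + 67/256*1/8 + 25/128*1/2 = 545/2048
  d_3[S2] = 139/256*1/8 + 67/256*3/8 + 25/128*1/8 = 195/1024
d_3 = (S0=1113/2048, S1=545/2048, S2=195/1024)
  d_4[S0] = 1113/2048*5/8 + 545/2048*1/2 + 195/1024*3/8 = 8915/16384
  d_4[S1] = 1113/2048*1/4 + 545/2048*1/8 + 195/1024*1/2 = 4331/16384
  d_4[S2] = 1113/2048*1/8 + 545/2048*3/8 + 195/1024*1/8 = 1569/8192
d_4 = (S0=8915/16384, S1=4331/16384, S2=1569/8192)

Answer: 8915/16384 4331/16384 1569/8192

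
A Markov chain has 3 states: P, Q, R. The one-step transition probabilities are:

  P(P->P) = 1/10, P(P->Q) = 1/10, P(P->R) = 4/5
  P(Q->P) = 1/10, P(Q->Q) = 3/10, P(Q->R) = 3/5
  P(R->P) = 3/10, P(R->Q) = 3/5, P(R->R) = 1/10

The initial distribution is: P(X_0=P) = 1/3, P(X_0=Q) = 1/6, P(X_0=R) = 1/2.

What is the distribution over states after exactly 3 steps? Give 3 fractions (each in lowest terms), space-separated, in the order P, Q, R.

Propagating the distribution step by step (d_{t+1} = d_t * P):
d_0 = (P=1/3, Q=1/6, R=1/2)
  d_1[P] = 1/3*1/10 + 1/6*1/10 + 1/2*3/10 = 1/5
  d_1[Q] = 1/3*1/10 + 1/6*3/10 + 1/2*3/5 = 23/60
  d_1[R] = 1/3*4/5 + 1/6*3/5 + 1/2*1/10 = 5/12
d_1 = (P=1/5, Q=23/60, R=5/12)
  d_2[P] = 1/5*1/10 + 23/60*1/10 + 5/12*3/10 = 11/60
  d_2[Q] = 1/5*1/10 + 23/60*3/10 + 5/12*3/5 = 77/200
  d_2[R] = 1/5*4/5 + 23/60*3/5 + 5/12*1/10 = 259/600
d_2 = (P=11/60, Q=77/200, R=259/600)
  d_3[P] = 11/60*1/10 + 77/200*1/10 + 259/600*3/10 = 559/3000
  d_3[Q] = 11/60*1/10 + 77/200*3/10 + 259/600*3/5 = 2357/6000
  d_3[R] = 11/60*4/5 + 77/200*3/5 + 259/600*1/10 = 101/240
d_3 = (P=559/3000, Q=2357/6000, R=101/240)

Answer: 559/3000 2357/6000 101/240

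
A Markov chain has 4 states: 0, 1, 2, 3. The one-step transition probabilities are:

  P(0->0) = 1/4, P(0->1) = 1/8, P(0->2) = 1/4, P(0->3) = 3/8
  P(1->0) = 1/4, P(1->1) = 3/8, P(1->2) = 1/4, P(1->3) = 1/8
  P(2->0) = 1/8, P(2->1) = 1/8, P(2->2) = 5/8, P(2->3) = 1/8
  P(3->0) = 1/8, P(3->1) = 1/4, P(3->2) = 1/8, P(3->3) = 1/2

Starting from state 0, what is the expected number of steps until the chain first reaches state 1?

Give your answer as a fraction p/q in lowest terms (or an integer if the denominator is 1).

Let h_i = expected steps to first reach 1 from state i.
Boundary: h_1 = 0.
First-step equations for the other states:
  h_0 = 1 + 1/4*h_0 + 1/8*h_1 + 1/4*h_2 + 3/8*h_3
  h_2 = 1 + 1/8*h_0 + 1/8*h_1 + 5/8*h_2 + 1/8*h_3
  h_3 = 1 + 1/8*h_0 + 1/4*h_1 + 1/8*h_2 + 1/2*h_3

Substituting h_1 = 0 and rearranging gives the linear system (I - Q) h = 1:
  [3/4, -1/4, -3/8] . (h_0, h_2, h_3) = 1
  [-1/8, 3/8, -1/8] . (h_0, h_2, h_3) = 1
  [-1/8, -1/8, 1/2] . (h_0, h_2, h_3) = 1

Solving yields:
  h_0 = 6
  h_2 = 70/11
  h_3 = 56/11

Starting state is 0, so the expected hitting time is h_0 = 6.

Answer: 6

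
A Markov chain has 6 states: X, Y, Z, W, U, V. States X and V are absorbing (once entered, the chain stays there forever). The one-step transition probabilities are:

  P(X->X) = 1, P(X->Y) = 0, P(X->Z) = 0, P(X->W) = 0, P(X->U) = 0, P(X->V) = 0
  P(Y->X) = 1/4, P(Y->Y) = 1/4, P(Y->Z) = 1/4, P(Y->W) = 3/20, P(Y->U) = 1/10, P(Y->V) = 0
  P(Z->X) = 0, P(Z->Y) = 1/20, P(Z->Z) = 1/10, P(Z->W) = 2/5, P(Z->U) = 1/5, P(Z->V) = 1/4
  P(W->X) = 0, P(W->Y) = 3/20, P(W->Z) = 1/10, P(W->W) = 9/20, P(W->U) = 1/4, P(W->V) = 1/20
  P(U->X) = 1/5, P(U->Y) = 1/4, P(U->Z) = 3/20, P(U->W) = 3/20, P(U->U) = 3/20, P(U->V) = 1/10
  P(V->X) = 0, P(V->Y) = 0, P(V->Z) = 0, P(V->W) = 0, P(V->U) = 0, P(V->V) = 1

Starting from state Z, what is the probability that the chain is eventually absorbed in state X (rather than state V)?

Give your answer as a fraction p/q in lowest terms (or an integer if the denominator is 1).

Answer: 1488/3773

Derivation:
Let a_i = P(absorbed in X | start in state i).
Boundary conditions: a_X = 1, a_V = 0.
For each transient state i, a_i = sum_j P(i->j) * a_j:
  a_Y = 1/4*a_X + 1/4*a_Y + 1/4*a_Z + 3/20*a_W + 1/10*a_U + 0*a_V
  a_Z = 0*a_X + 1/20*a_Y + 1/10*a_Z + 2/5*a_W + 1/5*a_U + 1/4*a_V
  a_W = 0*a_X + 3/20*a_Y + 1/10*a_Z + 9/20*a_W + 1/4*a_U + 1/20*a_V
  a_U = 1/5*a_X + 1/4*a_Y + 3/20*a_Z + 3/20*a_W + 3/20*a_U + 1/10*a_V

Substituting a_X = 1 and a_V = 0, rearrange to (I - Q) a = r where r[i] = P(i -> X):
  [3/4, -1/4, -3/20, -1/10] . (a_Y, a_Z, a_W, a_U) = 1/4
  [-1/20, 9/10, -2/5, -1/5] . (a_Y, a_Z, a_W, a_U) = 0
  [-3/20, -1/10, 11/20, -1/4] . (a_Y, a_Z, a_W, a_U) = 0
  [-1/4, -3/20, -3/20, 17/20] . (a_Y, a_Z, a_W, a_U) = 1/5

Solving yields:
  a_Y = 348/539
  a_Z = 1488/3773
  a_W = 277/539
  a_U = 2209/3773

Starting state is Z, so the absorption probability is a_Z = 1488/3773.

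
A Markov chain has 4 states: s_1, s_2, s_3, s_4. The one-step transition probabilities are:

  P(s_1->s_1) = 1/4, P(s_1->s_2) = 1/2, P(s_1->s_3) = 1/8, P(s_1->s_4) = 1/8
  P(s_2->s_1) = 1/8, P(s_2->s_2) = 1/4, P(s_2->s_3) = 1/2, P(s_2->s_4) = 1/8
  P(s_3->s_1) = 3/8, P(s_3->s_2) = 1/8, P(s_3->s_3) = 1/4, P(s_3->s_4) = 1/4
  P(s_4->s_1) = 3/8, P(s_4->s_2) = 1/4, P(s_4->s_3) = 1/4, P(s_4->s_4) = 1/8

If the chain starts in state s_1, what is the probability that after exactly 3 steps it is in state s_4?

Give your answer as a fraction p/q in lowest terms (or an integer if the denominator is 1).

Answer: 43/256

Derivation:
Computing P^3 by repeated multiplication:
P^1 =
  s_1: [1/4, 1/2, 1/8, 1/8]
  s_2: [1/8, 1/4, 1/2, 1/8]
  s_3: [3/8, 1/8, 1/4, 1/4]
  s_4: [3/8, 1/4, 1/4, 1/8]
P^2 =
  s_1: [7/32, 19/64, 11/32, 9/64]
  s_2: [19/64, 7/32, 19/64, 3/16]
  s_3: [19/64, 5/16, 15/64, 5/32]
  s_4: [17/64, 5/16, 17/64, 5/32]
P^3 =
  s_1: [35/128, 67/256, 19/64, 43/256]
  s_2: [145/512, 147/512, 137/512, 83/512]
  s_3: [133/512, 151/512, 149/512, 79/512]
  s_4: [135/512, 145/512, 151/512, 81/512]

(P^3)[s_1 -> s_4] = 43/256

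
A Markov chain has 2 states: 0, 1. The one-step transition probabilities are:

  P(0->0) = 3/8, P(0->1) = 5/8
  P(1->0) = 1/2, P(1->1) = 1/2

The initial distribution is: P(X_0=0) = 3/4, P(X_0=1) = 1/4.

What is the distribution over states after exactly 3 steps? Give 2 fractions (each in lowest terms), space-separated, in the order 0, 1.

Propagating the distribution step by step (d_{t+1} = d_t * P):
d_0 = (0=3/4, 1=1/4)
  d_1[0] = 3/4*3/8 + 1/4*1/2 = 13/32
  d_1[1] = 3/4*5/8 + 1/4*1/2 = 19/32
d_1 = (0=13/32, 1=19/32)
  d_2[0] = 13/32*3/8 + 19/32*1/2 = 115/256
  d_2[1] = 13/32*5/8 + 19/32*1/2 = 141/256
d_2 = (0=115/256, 1=141/256)
  d_3[0] = 115/256*3/8 + 141/256*1/2 = 909/2048
  d_3[1] = 115/256*5/8 + 141/256*1/2 = 1139/2048
d_3 = (0=909/2048, 1=1139/2048)

Answer: 909/2048 1139/2048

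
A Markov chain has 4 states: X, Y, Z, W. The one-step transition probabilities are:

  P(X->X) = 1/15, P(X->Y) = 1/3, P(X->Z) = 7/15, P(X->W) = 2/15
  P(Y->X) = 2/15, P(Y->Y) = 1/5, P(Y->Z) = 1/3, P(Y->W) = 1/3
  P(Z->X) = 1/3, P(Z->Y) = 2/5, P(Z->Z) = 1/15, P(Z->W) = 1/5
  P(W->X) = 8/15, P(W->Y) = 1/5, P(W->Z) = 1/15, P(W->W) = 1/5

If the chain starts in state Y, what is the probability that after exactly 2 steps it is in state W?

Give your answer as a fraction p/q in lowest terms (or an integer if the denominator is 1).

Answer: 49/225

Derivation:
Computing P^2 by repeated multiplication:
P^1 =
  X: [1/15, 1/3, 7/15, 2/15]
  Y: [2/15, 1/5, 1/3, 1/3]
  Z: [1/3, 2/5, 1/15, 1/5]
  W: [8/15, 1/5, 1/15, 1/5]
P^2 =
  X: [62/225, 68/225, 41/225, 6/25]
  Y: [73/225, 64/225, 13/75, 49/225]
  Z: [46/225, 58/225, 23/75, 52/225]
  W: [43/225, 64/225, 1/3, 43/225]

(P^2)[Y -> W] = 49/225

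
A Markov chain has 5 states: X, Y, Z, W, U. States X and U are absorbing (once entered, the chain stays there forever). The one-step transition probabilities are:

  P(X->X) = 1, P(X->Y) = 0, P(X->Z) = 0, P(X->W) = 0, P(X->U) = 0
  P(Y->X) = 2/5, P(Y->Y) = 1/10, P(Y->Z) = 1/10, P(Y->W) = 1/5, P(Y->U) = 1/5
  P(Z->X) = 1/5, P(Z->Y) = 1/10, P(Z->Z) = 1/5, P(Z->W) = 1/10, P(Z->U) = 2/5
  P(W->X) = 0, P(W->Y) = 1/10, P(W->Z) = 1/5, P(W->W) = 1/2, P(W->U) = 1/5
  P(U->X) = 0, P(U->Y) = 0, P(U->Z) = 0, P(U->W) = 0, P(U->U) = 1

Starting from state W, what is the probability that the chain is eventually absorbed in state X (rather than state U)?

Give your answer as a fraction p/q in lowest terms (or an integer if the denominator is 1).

Answer: 39/158

Derivation:
Let a_i = P(absorbed in X | start in state i).
Boundary conditions: a_X = 1, a_U = 0.
For each transient state i, a_i = sum_j P(i->j) * a_j:
  a_Y = 2/5*a_X + 1/10*a_Y + 1/10*a_Z + 1/5*a_W + 1/5*a_U
  a_Z = 1/5*a_X + 1/10*a_Y + 1/5*a_Z + 1/10*a_W + 2/5*a_U
  a_W = 0*a_X + 1/10*a_Y + 1/5*a_Z + 1/2*a_W + 1/5*a_U

Substituting a_X = 1 and a_U = 0, rearrange to (I - Q) a = r where r[i] = P(i -> X):
  [9/10, -1/10, -1/5] . (a_Y, a_Z, a_W) = 2/5
  [-1/10, 4/5, -1/10] . (a_Y, a_Z, a_W) = 1/5
  [-1/10, -1/5, 1/2] . (a_Y, a_Z, a_W) = 0

Solving yields:
  a_Y = 85/158
  a_Z = 55/158
  a_W = 39/158

Starting state is W, so the absorption probability is a_W = 39/158.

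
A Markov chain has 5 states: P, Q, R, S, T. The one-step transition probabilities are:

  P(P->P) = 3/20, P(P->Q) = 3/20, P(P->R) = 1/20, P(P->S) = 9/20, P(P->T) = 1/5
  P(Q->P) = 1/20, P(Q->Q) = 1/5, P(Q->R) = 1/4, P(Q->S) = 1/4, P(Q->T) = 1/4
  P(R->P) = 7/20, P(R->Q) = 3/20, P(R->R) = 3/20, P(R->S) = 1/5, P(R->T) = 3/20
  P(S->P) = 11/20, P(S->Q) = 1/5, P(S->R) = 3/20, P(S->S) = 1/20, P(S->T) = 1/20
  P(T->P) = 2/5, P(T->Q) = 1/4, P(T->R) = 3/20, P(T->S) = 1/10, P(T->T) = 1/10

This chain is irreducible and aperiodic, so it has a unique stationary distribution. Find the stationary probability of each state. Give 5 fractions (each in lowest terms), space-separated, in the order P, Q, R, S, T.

The stationary distribution satisfies pi = pi * P, i.e.:
  pi_P = 3/20*pi_P + 1/20*pi_Q + 7/20*pi_R + 11/20*pi_S + 2/5*pi_T
  pi_Q = 3/20*pi_P + 1/5*pi_Q + 3/20*pi_R + 1/5*pi_S + 1/4*pi_T
  pi_R = 1/20*pi_P + 1/4*pi_Q + 3/20*pi_R + 3/20*pi_S + 3/20*pi_T
  pi_S = 9/20*pi_P + 1/4*pi_Q + 1/5*pi_R + 1/20*pi_S + 1/10*pi_T
  pi_T = 1/5*pi_P + 1/4*pi_Q + 3/20*pi_R + 1/20*pi_S + 1/10*pi_T
with normalization: pi_P + pi_Q + pi_R + pi_S + pi_T = 1.

Using the first 4 balance equations plus normalization, the linear system A*pi = b is:
  [-17/20, 1/20, 7/20, 11/20, 2/5] . pi = 0
  [3/20, -4/5, 3/20, 1/5, 1/4] . pi = 0
  [1/20, 1/4, -17/20, 3/20, 3/20] . pi = 0
  [9/20, 1/4, 1/5, -19/20, 1/10] . pi = 0
  [1, 1, 1, 1, 1] . pi = 1

Solving yields:
  pi_P = 30269/104333
  pi_Q = 38839/208666
  pi_R = 14565/104333
  pi_S = 48375/208666
  pi_T = 15892/104333

Verification (pi * P):
  30269/104333*3/20 + 38839/208666*1/20 + 14565/104333*7/20 + 48375/208666*11/20 + 15892/104333*2/5 = 30269/104333 = pi_P  (ok)
  30269/104333*3/20 + 38839/208666*1/5 + 14565/104333*3/20 + 48375/208666*1/5 + 15892/104333*1/4 = 38839/208666 = pi_Q  (ok)
  30269/104333*1/20 + 38839/208666*1/4 + 14565/104333*3/20 + 48375/208666*3/20 + 15892/104333*3/20 = 14565/104333 = pi_R  (ok)
  30269/104333*9/20 + 38839/208666*1/4 + 14565/104333*1/5 + 48375/208666*1/20 + 15892/104333*1/10 = 48375/208666 = pi_S  (ok)
  30269/104333*1/5 + 38839/208666*1/4 + 14565/104333*3/20 + 48375/208666*1/20 + 15892/104333*1/10 = 15892/104333 = pi_T  (ok)

Answer: 30269/104333 38839/208666 14565/104333 48375/208666 15892/104333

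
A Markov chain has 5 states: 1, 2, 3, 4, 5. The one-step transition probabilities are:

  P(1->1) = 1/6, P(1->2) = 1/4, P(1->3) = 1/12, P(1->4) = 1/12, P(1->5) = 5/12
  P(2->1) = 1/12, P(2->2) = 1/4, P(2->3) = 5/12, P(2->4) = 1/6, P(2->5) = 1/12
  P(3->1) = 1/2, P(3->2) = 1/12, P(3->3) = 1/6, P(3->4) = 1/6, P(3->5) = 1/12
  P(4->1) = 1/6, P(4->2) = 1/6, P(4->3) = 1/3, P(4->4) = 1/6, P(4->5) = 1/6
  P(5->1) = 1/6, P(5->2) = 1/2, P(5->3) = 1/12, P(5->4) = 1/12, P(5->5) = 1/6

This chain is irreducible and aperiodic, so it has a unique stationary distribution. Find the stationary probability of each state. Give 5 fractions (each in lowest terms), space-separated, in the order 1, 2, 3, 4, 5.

Answer: 26/119 1034/4165 906/4165 111/833 152/833

Derivation:
The stationary distribution satisfies pi = pi * P, i.e.:
  pi_1 = 1/6*pi_1 + 1/12*pi_2 + 1/2*pi_3 + 1/6*pi_4 + 1/6*pi_5
  pi_2 = 1/4*pi_1 + 1/4*pi_2 + 1/12*pi_3 + 1/6*pi_4 + 1/2*pi_5
  pi_3 = 1/12*pi_1 + 5/12*pi_2 + 1/6*pi_3 + 1/3*pi_4 + 1/12*pi_5
  pi_4 = 1/12*pi_1 + 1/6*pi_2 + 1/6*pi_3 + 1/6*pi_4 + 1/12*pi_5
  pi_5 = 5/12*pi_1 + 1/12*pi_2 + 1/12*pi_3 + 1/6*pi_4 + 1/6*pi_5
with normalization: pi_1 + pi_2 + pi_3 + pi_4 + pi_5 = 1.

Using the first 4 balance equations plus normalization, the linear system A*pi = b is:
  [-5/6, 1/12, 1/2, 1/6, 1/6] . pi = 0
  [1/4, -3/4, 1/12, 1/6, 1/2] . pi = 0
  [1/12, 5/12, -5/6, 1/3, 1/12] . pi = 0
  [1/12, 1/6, 1/6, -5/6, 1/12] . pi = 0
  [1, 1, 1, 1, 1] . pi = 1

Solving yields:
  pi_1 = 26/119
  pi_2 = 1034/4165
  pi_3 = 906/4165
  pi_4 = 111/833
  pi_5 = 152/833

Verification (pi * P):
  26/119*1/6 + 1034/4165*1/12 + 906/4165*1/2 + 111/833*1/6 + 152/833*1/6 = 26/119 = pi_1  (ok)
  26/119*1/4 + 1034/4165*1/4 + 906/4165*1/12 + 111/833*1/6 + 152/833*1/2 = 1034/4165 = pi_2  (ok)
  26/119*1/12 + 1034/4165*5/12 + 906/4165*1/6 + 111/833*1/3 + 152/833*1/12 = 906/4165 = pi_3  (ok)
  26/119*1/12 + 1034/4165*1/6 + 906/4165*1/6 + 111/833*1/6 + 152/833*1/12 = 111/833 = pi_4  (ok)
  26/119*5/12 + 1034/4165*1/12 + 906/4165*1/12 + 111/833*1/6 + 152/833*1/6 = 152/833 = pi_5  (ok)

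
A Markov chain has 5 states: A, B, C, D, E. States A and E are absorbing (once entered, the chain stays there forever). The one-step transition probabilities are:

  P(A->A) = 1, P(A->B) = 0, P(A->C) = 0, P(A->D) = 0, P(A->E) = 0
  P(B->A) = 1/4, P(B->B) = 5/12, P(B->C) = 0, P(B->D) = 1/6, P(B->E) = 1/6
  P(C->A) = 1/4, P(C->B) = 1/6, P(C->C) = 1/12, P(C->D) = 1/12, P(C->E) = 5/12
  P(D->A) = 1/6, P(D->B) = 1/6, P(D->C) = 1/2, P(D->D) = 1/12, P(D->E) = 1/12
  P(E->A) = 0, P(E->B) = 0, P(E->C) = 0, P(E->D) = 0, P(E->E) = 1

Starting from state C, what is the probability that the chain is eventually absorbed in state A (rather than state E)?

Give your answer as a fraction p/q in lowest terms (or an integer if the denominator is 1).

Let a_i = P(absorbed in A | start in state i).
Boundary conditions: a_A = 1, a_E = 0.
For each transient state i, a_i = sum_j P(i->j) * a_j:
  a_B = 1/4*a_A + 5/12*a_B + 0*a_C + 1/6*a_D + 1/6*a_E
  a_C = 1/4*a_A + 1/6*a_B + 1/12*a_C + 1/12*a_D + 5/12*a_E
  a_D = 1/6*a_A + 1/6*a_B + 1/2*a_C + 1/12*a_D + 1/12*a_E

Substituting a_A = 1 and a_E = 0, rearrange to (I - Q) a = r where r[i] = P(i -> A):
  [7/12, 0, -1/6] . (a_B, a_C, a_D) = 1/4
  [-1/6, 11/12, -1/12] . (a_B, a_C, a_D) = 1/4
  [-1/6, -1/2, 11/12] . (a_B, a_C, a_D) = 1/6

Solving yields:
  a_B = 425/737
  a_C = 313/737
  a_D = 382/737

Starting state is C, so the absorption probability is a_C = 313/737.

Answer: 313/737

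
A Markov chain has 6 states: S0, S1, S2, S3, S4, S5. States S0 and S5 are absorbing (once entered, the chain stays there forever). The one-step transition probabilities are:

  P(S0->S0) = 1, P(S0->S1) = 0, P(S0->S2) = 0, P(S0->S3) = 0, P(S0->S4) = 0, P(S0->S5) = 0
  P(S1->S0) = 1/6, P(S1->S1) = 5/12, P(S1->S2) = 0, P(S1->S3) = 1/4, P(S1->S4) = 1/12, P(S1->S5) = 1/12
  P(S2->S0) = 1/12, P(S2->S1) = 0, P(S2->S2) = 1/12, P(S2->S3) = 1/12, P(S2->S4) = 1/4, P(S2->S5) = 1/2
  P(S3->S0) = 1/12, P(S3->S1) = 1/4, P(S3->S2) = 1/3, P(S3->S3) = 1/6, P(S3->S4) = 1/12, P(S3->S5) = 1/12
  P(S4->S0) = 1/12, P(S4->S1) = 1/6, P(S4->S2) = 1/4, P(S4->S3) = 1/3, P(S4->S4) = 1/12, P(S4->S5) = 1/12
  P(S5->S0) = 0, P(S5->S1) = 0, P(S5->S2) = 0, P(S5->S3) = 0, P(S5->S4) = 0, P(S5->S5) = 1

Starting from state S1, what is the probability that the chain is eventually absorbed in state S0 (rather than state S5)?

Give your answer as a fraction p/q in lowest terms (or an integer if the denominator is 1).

Let a_i = P(absorbed in S0 | start in state i).
Boundary conditions: a_S0 = 1, a_S5 = 0.
For each transient state i, a_i = sum_j P(i->j) * a_j:
  a_S1 = 1/6*a_S0 + 5/12*a_S1 + 0*a_S2 + 1/4*a_S3 + 1/12*a_S4 + 1/12*a_S5
  a_S2 = 1/12*a_S0 + 0*a_S1 + 1/12*a_S2 + 1/12*a_S3 + 1/4*a_S4 + 1/2*a_S5
  a_S3 = 1/12*a_S0 + 1/4*a_S1 + 1/3*a_S2 + 1/6*a_S3 + 1/12*a_S4 + 1/12*a_S5
  a_S4 = 1/12*a_S0 + 1/6*a_S1 + 1/4*a_S2 + 1/3*a_S3 + 1/12*a_S4 + 1/12*a_S5

Substituting a_S0 = 1 and a_S5 = 0, rearrange to (I - Q) a = r where r[i] = P(i -> S0):
  [7/12, 0, -1/4, -1/12] . (a_S1, a_S2, a_S3, a_S4) = 1/6
  [0, 11/12, -1/12, -1/4] . (a_S1, a_S2, a_S3, a_S4) = 1/12
  [-1/4, -1/3, 5/6, -1/12] . (a_S1, a_S2, a_S3, a_S4) = 1/12
  [-1/6, -1/4, -1/3, 11/12] . (a_S1, a_S2, a_S3, a_S4) = 1/12

Solving yields:
  a_S1 = 2707/5368
  a_S2 = 1237/5368
  a_S3 = 1025/2684
  a_S4 = 2063/5368

Starting state is S1, so the absorption probability is a_S1 = 2707/5368.

Answer: 2707/5368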